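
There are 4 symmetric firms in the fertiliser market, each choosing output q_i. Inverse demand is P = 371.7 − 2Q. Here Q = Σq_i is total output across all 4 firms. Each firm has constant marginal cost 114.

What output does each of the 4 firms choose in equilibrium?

A representative firm's profit is π_i = q_i(371.7 − 2Q) − 114q_i, with Q = q_i + Σ_{j≠i} q_j.
First-order condition: 257.7 − 4q_i − 2Σ_{j≠i} q_j = 0.
In a symmetric equilibrium every firm chooses the same q, so Σ_{j≠i} q_j = 3q. The condition becomes 257.7 − 10q = 0, giving q = 257.7/10 = 25.77.

25.77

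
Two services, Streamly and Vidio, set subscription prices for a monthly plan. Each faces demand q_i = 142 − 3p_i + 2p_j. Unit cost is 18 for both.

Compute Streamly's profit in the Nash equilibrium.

2883

Streamly's profit: π = (p_{Streamly} − 18)(142 − 3p_{Streamly} + 2p_{Vidio}).
∂π/∂p_{Streamly} = 196 − 6p_{Streamly} + 2p_{Vidio} = 0 ⇒ p_{Streamly} = 98/3 + (1/3)p_{Vidio}.
Setting p_{Streamly} = p_{Vidio} in the reaction function: p_{Streamly} = 98/3 + (1/3)p_{Streamly}, so p_{Streamly} = (98/3) / (2/3) = 49.
q_{Streamly} = 142 − 3·49 + 2·49 = 93.
Profit = (49 − 18)·93 = 2883.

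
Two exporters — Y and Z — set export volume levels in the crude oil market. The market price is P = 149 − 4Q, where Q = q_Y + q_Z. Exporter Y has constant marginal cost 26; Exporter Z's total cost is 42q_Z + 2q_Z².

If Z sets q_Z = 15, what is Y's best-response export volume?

Exporter Y's profit: π = q_Y(149 − 4(q_Y + q_Z)) − 26q_Y.
∂π/∂q_Y = 123 − 8q_Y − 4q_Z = 0, so q_Y = 15.375 − 0.5q_Z.
At q_Z = 15: q_Y = 15.375 − 0.5·15 = 7.875.

7.875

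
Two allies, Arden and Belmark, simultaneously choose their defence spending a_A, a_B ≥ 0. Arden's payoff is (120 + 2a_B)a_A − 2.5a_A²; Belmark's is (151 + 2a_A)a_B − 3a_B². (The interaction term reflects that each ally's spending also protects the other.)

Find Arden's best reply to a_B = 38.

Expanding Arden's payoff: 120a_A + 2a_Ba_A − 2.5a_A².
∂π/∂a_A = 120 + 2a_B − 5a_A = 0, so a_A = 24 + 0.4a_B.
At a_B = 38: a_A = 24 + 0.4·38 = 39.2.

39.2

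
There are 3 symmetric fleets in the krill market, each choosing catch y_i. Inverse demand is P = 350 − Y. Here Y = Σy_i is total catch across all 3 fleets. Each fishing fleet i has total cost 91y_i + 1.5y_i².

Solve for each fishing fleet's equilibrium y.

A representative fishing fleet's profit is π_i = y_i(350 − Y) − 91y_i − 1.5y_i², with Y = y_i + Σ_{j≠i} y_j.
First-order condition: 259 − 5y_i − Σ_{j≠i} y_j = 0.
In a symmetric equilibrium every fishing fleet chooses the same y, so Σ_{j≠i} y_j = 2y. The condition becomes 259 − 7y = 0, giving y = 259/7 = 37.

37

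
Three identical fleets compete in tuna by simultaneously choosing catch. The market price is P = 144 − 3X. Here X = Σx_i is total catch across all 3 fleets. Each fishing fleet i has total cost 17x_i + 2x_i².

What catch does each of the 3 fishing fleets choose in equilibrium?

A representative fishing fleet's profit is π_i = x_i(144 − 3X) − 17x_i − 2x_i², with X = x_i + Σ_{j≠i} x_j.
First-order condition: 127 − 10x_i − 3Σ_{j≠i} x_j = 0.
Imposing symmetry (x_j = x for all j) turns Σ_{j≠i} x_j into 2x, so 127 = 16x and x = 7.9375.

7.9375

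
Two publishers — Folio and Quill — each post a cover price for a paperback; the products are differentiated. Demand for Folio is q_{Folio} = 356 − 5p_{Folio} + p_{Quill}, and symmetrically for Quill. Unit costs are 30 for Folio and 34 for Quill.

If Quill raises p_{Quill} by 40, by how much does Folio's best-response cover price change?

4

Folio's profit: π = (p_{Folio} − 30)(356 − 5p_{Folio} + p_{Quill}).
∂π/∂p_{Folio} = 506 − 10p_{Folio} + p_{Quill} = 0 ⇒ p_{Folio} = 50.6 + 0.1p_{Quill}.
The reaction-function slope is 0.1, so a 40-unit rise in p_{Quill} moves p_{Folio} by 0.1 × 40 = 4. Folio's best response rises — the actions are strategic complements.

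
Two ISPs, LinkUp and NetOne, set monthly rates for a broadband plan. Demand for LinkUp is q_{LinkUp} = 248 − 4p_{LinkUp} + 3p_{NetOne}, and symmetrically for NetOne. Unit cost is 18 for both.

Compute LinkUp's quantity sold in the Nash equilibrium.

LinkUp's profit: π = (p_{LinkUp} − 18)(248 − 4p_{LinkUp} + 3p_{NetOne}).
∂π/∂p_{LinkUp} = 320 − 8p_{LinkUp} + 3p_{NetOne} = 0 ⇒ p_{LinkUp} = 40 + 0.375p_{NetOne}.
The game is symmetric, so in equilibrium p_{NetOne} = p_{LinkUp}: the reaction function gives 0.625p_{LinkUp} = 40, hence p_{LinkUp} = 64.
q_{LinkUp} = 248 − 4·64 + 3·64 = 184.

184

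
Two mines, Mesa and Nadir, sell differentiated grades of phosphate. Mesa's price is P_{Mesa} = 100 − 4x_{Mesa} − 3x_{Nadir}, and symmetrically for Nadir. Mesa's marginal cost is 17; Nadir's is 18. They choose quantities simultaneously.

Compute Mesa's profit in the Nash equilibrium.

231.04

Mine Mesa's profit: π = x_{Mesa}(100 − 4x_{Mesa} − 3x_{Nadir}) − 17x_{Mesa}.
∂π/∂x_{Mesa} = 83 − 8x_{Mesa} − 3x_{Nadir} = 0 ⇒ x_{Mesa} = 10.375 − 0.375x_{Nadir}.
Similarly x_{Nadir} = 10.25 − 0.375x_{Mesa}.
Substituting the second reaction function into the first: x_{Mesa} = 10.375 − 0.375(10.25 − 0.375x_{Mesa}), which gives (55/64)x_{Mesa} = 209/32 ⇒ x_{Mesa} = 7.6.
Then x_{Nadir} = 10.25 − 0.375·7.6 = 7.4.
P_{Mesa} = 100 − 4·7.6 − 3·7.4 = 47.4.
Profit = (47.4 − 17)·7.6 = 231.04.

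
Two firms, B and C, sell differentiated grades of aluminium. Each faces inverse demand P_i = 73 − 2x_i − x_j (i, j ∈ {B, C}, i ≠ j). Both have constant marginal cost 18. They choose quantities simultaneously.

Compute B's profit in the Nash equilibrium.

242

Firm B's profit: π = x_B(73 − 2x_B − x_C) − 18x_B.
∂π/∂x_B = 55 − 4x_B − x_C = 0 ⇒ x_B = 13.75 − 0.25x_C.
By symmetry x_C = x_B; substituting into the reaction function, 1.25x_B = 13.75 and x_B = 11.
P_B = 73 − 2·11 − 11 = 40.
Profit = (40 − 18)·11 = 242.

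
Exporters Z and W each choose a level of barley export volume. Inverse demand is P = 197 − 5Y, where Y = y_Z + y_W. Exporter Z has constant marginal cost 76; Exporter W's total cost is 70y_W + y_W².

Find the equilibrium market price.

119

Exporter Z's profit: π = y_Z(197 − 5(y_Z + y_W)) − 76y_Z.
∂π/∂y_Z = 121 − 10y_Z − 5y_W = 0, so y_Z = 12.1 − 0.5y_W.
For W: ∂π/∂y_W = 127 − 12y_W − 5y_Z = 0 ⇒ y_W = 127/12 − (5/12)y_Z.
Plugging y_W into Z's best response: y_Z = 12.1 − 0.5(127/12 − (5/12)y_Z) ⇒ (19/24)y_Z = 817/120, so y_Z = 8.6.
Then y_W = 127/12 − (5/12)·8.6 = 7.
Equilibrium price: P = 197 − 5·15.6 = 119.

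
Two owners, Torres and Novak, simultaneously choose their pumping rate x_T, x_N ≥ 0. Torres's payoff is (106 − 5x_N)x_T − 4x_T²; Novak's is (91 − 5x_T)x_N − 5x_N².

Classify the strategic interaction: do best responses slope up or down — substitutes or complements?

strategic substitutes

Expanding Torres's payoff: 106x_T − 5x_Nx_T − 4x_T².
∂π/∂x_T = 106 − 5x_N − 8x_T = 0, so x_T = 13.25 − 0.625x_N.
The best-response slope dx_T/dx_N = −0.625 < 0: the reaction function is downward-sloping, so the choices are strategic substitutes.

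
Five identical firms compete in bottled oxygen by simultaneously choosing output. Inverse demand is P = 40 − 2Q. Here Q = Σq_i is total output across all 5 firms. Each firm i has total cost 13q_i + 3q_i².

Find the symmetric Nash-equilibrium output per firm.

A representative firm's profit is π_i = q_i(40 − 2Q) − 13q_i − 3q_i², with Q = q_i + Σ_{j≠i} q_j.
First-order condition: 27 − 10q_i − 2Σ_{j≠i} q_j = 0.
In a symmetric equilibrium every firm chooses the same q, so Σ_{j≠i} q_j = 4q. The condition becomes 27 − 18q = 0, giving q = 27/18 = 1.5.

1.5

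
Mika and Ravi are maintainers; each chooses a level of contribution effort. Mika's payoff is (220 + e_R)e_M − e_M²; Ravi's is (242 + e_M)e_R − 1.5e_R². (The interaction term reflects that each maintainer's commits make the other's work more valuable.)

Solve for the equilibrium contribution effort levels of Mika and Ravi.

180.4, 140.8

Expanding Mika's payoff: 220e_M + e_Re_M − e_M².
∂π/∂e_M = 220 + e_R − 2e_M = 0, so e_M = 110 + 0.5e_R.
Likewise for Ravi: e_R = 242/3 + (1/3)e_M.
Substituting the second reaction function into the first: e_M = 110 + 0.5(242/3 + (1/3)e_M), which gives (5/6)e_M = 451/3 ⇒ e_M = 180.4.
Then e_R = 242/3 + (1/3)·180.4 = 140.8.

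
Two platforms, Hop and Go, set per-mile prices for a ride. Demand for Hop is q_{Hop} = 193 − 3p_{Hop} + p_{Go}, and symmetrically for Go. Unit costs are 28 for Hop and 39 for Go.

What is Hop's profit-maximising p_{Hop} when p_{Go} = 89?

61

Hop's profit: π = (p_{Hop} − 28)(193 − 3p_{Hop} + p_{Go}).
∂π/∂p_{Hop} = 277 − 6p_{Hop} + p_{Go} = 0 ⇒ p_{Hop} = 277/6 + (1/6)p_{Go}.
At p_{Go} = 89: p_{Hop} = 277/6 + (1/6)·89 = 61.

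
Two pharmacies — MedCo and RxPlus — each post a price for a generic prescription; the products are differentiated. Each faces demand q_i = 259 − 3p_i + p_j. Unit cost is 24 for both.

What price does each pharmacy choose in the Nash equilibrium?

66.2

MedCo's profit: π = (p_{MedCo} − 24)(259 − 3p_{MedCo} + p_{RxPlus}).
∂π/∂p_{MedCo} = 331 − 6p_{MedCo} + p_{RxPlus} = 0 ⇒ p_{MedCo} = 331/6 + (1/6)p_{RxPlus}.
The game is symmetric, so in equilibrium p_{RxPlus} = p_{MedCo}: the reaction function gives (5/6)p_{MedCo} = 331/6, hence p_{MedCo} = 66.2.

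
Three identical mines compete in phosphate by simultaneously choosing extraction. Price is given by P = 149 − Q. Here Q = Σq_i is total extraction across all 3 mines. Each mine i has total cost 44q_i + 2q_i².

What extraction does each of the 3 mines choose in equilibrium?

13.125

A representative mine's profit is π_i = q_i(149 − Q) − 44q_i − 2q_i², with Q = q_i + Σ_{j≠i} q_j.
First-order condition: 105 − 6q_i − Σ_{j≠i} q_j = 0.
In a symmetric equilibrium every mine chooses the same q, so Σ_{j≠i} q_j = 2q. The condition becomes 105 − 8q = 0, giving q = 105/8 = 13.125.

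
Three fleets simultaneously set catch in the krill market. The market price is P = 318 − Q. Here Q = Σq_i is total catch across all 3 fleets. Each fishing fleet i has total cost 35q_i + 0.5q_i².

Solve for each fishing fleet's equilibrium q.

56.6

A representative fishing fleet's profit is π_i = q_i(318 − Q) − 35q_i − 0.5q_i², with Q = q_i + Σ_{j≠i} q_j.
First-order condition: 283 − 3q_i − Σ_{j≠i} q_j = 0.
With identical fishing fleets, set every q_j = q: then 283 − 3q − 2q = 0, i.e. q = 283/5 = 56.6.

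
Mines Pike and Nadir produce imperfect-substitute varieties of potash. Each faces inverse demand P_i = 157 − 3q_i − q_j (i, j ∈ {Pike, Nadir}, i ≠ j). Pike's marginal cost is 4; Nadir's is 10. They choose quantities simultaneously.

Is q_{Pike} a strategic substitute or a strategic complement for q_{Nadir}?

Mine Pike's profit: π = q_{Pike}(157 − 3q_{Pike} − q_{Nadir}) − 4q_{Pike}.
∂π/∂q_{Pike} = 153 − 6q_{Pike} − q_{Nadir} = 0 ⇒ q_{Pike} = 25.5 − (1/6)q_{Nadir}.
The best-response slope dq_{Pike}/dq_{Nadir} = −1/6 < 0: the reaction function is downward-sloping, so the choices are strategic substitutes.

strategic substitutes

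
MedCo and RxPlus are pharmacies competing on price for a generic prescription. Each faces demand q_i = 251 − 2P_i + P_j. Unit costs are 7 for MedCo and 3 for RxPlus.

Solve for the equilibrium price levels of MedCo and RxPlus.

MedCo's profit: π = (P_{MedCo} − 7)(251 − 2P_{MedCo} + P_{RxPlus}).
∂π/∂P_{MedCo} = 265 − 4P_{MedCo} + P_{RxPlus} = 0 ⇒ P_{MedCo} = 66.25 + 0.25P_{RxPlus}.
Similarly P_{RxPlus} = 64.25 + 0.25P_{MedCo}.
Substituting the second reaction function into the first: P_{MedCo} = 66.25 + 0.25(64.25 + 0.25P_{MedCo}), which gives 0.9375P_{MedCo} = 82.3125 ⇒ P_{MedCo} = 87.8.
Then P_{RxPlus} = 64.25 + 0.25·87.8 = 86.2.

87.8, 86.2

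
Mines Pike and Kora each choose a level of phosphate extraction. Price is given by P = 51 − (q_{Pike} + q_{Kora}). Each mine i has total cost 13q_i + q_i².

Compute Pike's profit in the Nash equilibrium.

Mine Pike's profit: π = q_{Pike}(51 − (q_{Pike} + q_{Kora})) − 13q_{Pike} − q_{Pike}².
∂π/∂q_{Pike} = 38 − 4q_{Pike} − q_{Kora} = 0, so q_{Pike} = 9.5 − 0.25q_{Kora}.
By symmetry q_{Kora} = q_{Pike}; substituting into the reaction function, 1.25q_{Pike} = 9.5 and q_{Pike} = 7.6.
Price P = 51 − 15.2 = 35.8.
Pike's profit: (35.8 − 13)·7.6 − (7.6)² = 115.52.

115.52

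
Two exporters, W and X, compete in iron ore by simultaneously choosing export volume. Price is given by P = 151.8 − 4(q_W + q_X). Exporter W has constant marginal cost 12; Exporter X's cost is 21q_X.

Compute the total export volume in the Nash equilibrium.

Exporter W's profit: π = q_W(151.8 − 4(q_W + q_X)) − 12q_W.
∂π/∂q_W = 139.8 − 8q_W − 4q_X = 0, so q_W = 17.475 − 0.5q_X.
By the same steps for X: q_X = 16.35 − 0.5q_W.
Solving the two reaction functions simultaneously: (1 − (−0.5)(−0.5))q_W = 17.475 − 0.5·16.35, so 0.75q_W = 9.3 and q_W = 12.4.
Then q_X = 16.35 − 0.5·12.4 = 10.15.
Total export volume: 12.4 + 10.15 = 22.55.

22.55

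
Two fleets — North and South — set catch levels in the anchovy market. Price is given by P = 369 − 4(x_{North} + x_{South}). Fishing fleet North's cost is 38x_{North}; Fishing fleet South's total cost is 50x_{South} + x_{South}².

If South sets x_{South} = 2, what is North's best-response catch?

40.375

Fishing fleet North's profit: π = x_{North}(369 − 4(x_{North} + x_{South})) − 38x_{North}.
∂π/∂x_{North} = 331 − 8x_{North} − 4x_{South} = 0, so x_{North} = 41.375 − 0.5x_{South}.
At x_{South} = 2: x_{North} = 41.375 − 0.5·2 = 40.375.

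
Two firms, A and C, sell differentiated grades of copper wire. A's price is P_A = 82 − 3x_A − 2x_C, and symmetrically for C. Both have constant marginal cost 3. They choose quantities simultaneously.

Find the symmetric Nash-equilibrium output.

Firm A's profit: π = x_A(82 − 3x_A − 2x_C) − 3x_A.
∂π/∂x_A = 79 − 6x_A − 2x_C = 0 ⇒ x_A = 79/6 − (1/3)x_C.
Setting x_A = x_C in the reaction function: x_A = 79/6 − (1/3)x_A, so x_A = (79/6) / (4/3) = 9.875.

9.875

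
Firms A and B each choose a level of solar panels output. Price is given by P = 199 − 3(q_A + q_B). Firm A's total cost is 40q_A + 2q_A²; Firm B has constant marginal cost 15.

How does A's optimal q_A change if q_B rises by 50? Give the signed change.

-15

Firm A's profit: π = q_A(199 − 3(q_A + q_B)) − 40q_A − 2q_A².
∂π/∂q_A = 159 − 10q_A − 3q_B = 0, so q_A = 15.9 − 0.3q_B.
The reaction-function slope is −0.3, so a 50-unit rise in q_B moves q_A by −0.3 × 50 = −15. A's best response falls — the actions are strategic substitutes.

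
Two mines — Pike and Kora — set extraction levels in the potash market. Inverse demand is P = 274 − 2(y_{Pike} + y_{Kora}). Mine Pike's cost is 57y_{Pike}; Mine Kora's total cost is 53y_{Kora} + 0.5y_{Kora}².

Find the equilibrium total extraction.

Mine Pike's profit: π = y_{Pike}(274 − 2(y_{Pike} + y_{Kora})) − 57y_{Pike}.
∂π/∂y_{Pike} = 217 − 4y_{Pike} − 2y_{Kora} = 0, so y_{Pike} = 54.25 − 0.5y_{Kora}.
For Kora: ∂π/∂y_{Kora} = 221 − 5y_{Kora} − 2y_{Pike} = 0 ⇒ y_{Kora} = 44.2 − 0.4y_{Pike}.
Plugging y_{Kora} into Pike's best response: y_{Pike} = 54.25 − 0.5(44.2 − 0.4y_{Pike}) ⇒ 0.8y_{Pike} = 32.15, so y_{Pike} = 40.1875.
Then y_{Kora} = 44.2 − 0.4·40.1875 = 28.125.
Total extraction: 40.1875 + 28.125 = 68.3125.

68.3125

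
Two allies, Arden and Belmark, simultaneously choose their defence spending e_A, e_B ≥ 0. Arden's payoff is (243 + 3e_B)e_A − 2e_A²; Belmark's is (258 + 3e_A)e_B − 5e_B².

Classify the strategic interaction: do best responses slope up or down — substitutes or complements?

strategic complements

Expanding Arden's payoff: 243e_A + 3e_Be_A − 2e_A².
∂π/∂e_A = 243 + 3e_B − 4e_A = 0, so e_A = 60.75 + 0.75e_B.
The best-response slope de_A/de_B = 0.75 > 0: the reaction function is upward-sloping, so the choices are strategic complements.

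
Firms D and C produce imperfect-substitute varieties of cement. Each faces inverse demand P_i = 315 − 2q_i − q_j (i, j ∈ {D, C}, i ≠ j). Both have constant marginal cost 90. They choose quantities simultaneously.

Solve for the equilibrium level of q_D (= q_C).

45

Firm D's profit: π = q_D(315 − 2q_D − q_C) − 90q_D.
∂π/∂q_D = 225 − 4q_D − q_C = 0 ⇒ q_D = 56.25 − 0.25q_C.
Setting q_D = q_C in the reaction function: q_D = 56.25 − 0.25q_D, so q_D = 56.25 / 1.25 = 45.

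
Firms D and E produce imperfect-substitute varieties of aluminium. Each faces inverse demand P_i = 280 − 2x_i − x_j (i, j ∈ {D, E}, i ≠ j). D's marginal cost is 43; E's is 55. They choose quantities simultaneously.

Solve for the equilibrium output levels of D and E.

Firm D's profit: π = x_D(280 − 2x_D − x_E) − 43x_D.
∂π/∂x_D = 237 − 4x_D − x_E = 0 ⇒ x_D = 59.25 − 0.25x_E.
Similarly x_E = 56.25 − 0.25x_D.
Plugging x_E into D's best response: x_D = 59.25 − 0.25(56.25 − 0.25x_D) ⇒ 0.9375x_D = 45.1875, so x_D = 48.2.
Then x_E = 56.25 − 0.25·48.2 = 44.2.

48.2, 44.2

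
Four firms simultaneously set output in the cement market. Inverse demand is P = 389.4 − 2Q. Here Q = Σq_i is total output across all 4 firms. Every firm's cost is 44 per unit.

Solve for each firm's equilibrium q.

A representative firm's profit is π_i = q_i(389.4 − 2Q) − 44q_i, with Q = q_i + Σ_{j≠i} q_j.
First-order condition: 345.4 − 4q_i − 2Σ_{j≠i} q_j = 0.
With identical firms, set every q_j = q: then 345.4 − 4q − 6q = 0, i.e. q = 345.4/10 = 34.54.

34.54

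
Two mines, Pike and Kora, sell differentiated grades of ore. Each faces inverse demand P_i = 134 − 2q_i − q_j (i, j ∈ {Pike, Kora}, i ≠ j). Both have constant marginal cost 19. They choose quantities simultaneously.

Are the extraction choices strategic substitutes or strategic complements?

strategic substitutes

Mine Pike's profit: π = q_{Pike}(134 − 2q_{Pike} − q_{Kora}) − 19q_{Pike}.
∂π/∂q_{Pike} = 115 − 4q_{Pike} − q_{Kora} = 0 ⇒ q_{Pike} = 28.75 − 0.25q_{Kora}.
The best-response slope dq_{Pike}/dq_{Kora} = −0.25 < 0: the reaction function is downward-sloping, so the choices are strategic substitutes.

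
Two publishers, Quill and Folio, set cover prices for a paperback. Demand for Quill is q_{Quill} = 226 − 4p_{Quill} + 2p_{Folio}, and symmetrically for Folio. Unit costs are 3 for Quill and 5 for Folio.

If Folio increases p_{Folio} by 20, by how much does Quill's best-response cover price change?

Quill's profit: π = (p_{Quill} − 3)(226 − 4p_{Quill} + 2p_{Folio}).
∂π/∂p_{Quill} = 238 − 8p_{Quill} + 2p_{Folio} = 0 ⇒ p_{Quill} = 29.75 + 0.25p_{Folio}.
The reaction-function slope is 0.25, so a 20-unit rise in p_{Folio} moves p_{Quill} by 0.25 × 20 = 5. Quill's best response rises — the actions are strategic complements.

5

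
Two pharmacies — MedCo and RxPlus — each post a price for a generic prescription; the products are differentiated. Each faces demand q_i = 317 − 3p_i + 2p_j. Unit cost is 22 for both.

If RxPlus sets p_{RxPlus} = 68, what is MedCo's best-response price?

86.5

MedCo's profit: π = (p_{MedCo} − 22)(317 − 3p_{MedCo} + 2p_{RxPlus}).
∂π/∂p_{MedCo} = 383 − 6p_{MedCo} + 2p_{RxPlus} = 0 ⇒ p_{MedCo} = 383/6 + (1/3)p_{RxPlus}.
At p_{RxPlus} = 68: p_{MedCo} = 383/6 + (1/3)·68 = 86.5.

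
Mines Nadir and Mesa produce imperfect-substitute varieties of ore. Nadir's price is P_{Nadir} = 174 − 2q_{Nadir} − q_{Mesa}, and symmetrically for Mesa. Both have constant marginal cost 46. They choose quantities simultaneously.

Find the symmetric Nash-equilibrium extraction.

25.6

Mine Nadir's profit: π = q_{Nadir}(174 − 2q_{Nadir} − q_{Mesa}) − 46q_{Nadir}.
∂π/∂q_{Nadir} = 128 − 4q_{Nadir} − q_{Mesa} = 0 ⇒ q_{Nadir} = 32 − 0.25q_{Mesa}.
Setting q_{Nadir} = q_{Mesa} in the reaction function: q_{Nadir} = 32 − 0.25q_{Nadir}, so q_{Nadir} = 32 / 1.25 = 25.6.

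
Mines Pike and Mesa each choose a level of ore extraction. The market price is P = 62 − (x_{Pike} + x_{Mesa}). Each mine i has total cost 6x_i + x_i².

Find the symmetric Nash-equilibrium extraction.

11.2

Mine Pike's profit: π = x_{Pike}(62 − (x_{Pike} + x_{Mesa})) − 6x_{Pike} − x_{Pike}².
∂π/∂x_{Pike} = 56 − 4x_{Pike} − x_{Mesa} = 0, so x_{Pike} = 14 − 0.25x_{Mesa}.
The game is symmetric, so in equilibrium x_{Mesa} = x_{Pike}: the reaction function gives 1.25x_{Pike} = 14, hence x_{Pike} = 11.2.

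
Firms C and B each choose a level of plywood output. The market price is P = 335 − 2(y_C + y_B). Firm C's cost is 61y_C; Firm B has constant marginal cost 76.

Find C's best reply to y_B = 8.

Firm C's profit: π = y_C(335 − 2(y_C + y_B)) − 61y_C.
∂π/∂y_C = 274 − 4y_C − 2y_B = 0, so y_C = 68.5 − 0.5y_B.
At y_B = 8: y_C = 68.5 − 0.5·8 = 64.5.

64.5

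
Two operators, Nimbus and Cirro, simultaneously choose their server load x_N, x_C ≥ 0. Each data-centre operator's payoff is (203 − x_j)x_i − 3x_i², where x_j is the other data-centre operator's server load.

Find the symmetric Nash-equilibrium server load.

29

Nimbus's payoff is (203 − x_C)x_N − 3x_N².
∂π/∂x_N = 203 − x_C − 6x_N = 0, so x_N = 203/6 − (1/6)x_C.
Setting x_N = x_C in the reaction function: x_N = 203/6 − (1/6)x_N, so x_N = (203/6) / (7/6) = 29.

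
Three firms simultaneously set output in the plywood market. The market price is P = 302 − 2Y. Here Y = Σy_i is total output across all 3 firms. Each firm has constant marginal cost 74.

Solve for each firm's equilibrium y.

28.5

A representative firm's profit is π_i = y_i(302 − 2Y) − 74y_i, with Y = y_i + Σ_{j≠i} y_j.
First-order condition: 228 − 4y_i − 2Σ_{j≠i} y_j = 0.
With identical firms, set every y_j = y: then 228 − 4y − 4y = 0, i.e. y = 228/8 = 28.5.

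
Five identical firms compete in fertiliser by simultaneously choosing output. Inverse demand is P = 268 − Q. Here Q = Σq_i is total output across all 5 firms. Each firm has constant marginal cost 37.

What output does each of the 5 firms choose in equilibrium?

A representative firm's profit is π_i = q_i(268 − Q) − 37q_i, with Q = q_i + Σ_{j≠i} q_j.
First-order condition: 231 − 2q_i − Σ_{j≠i} q_j = 0.
Imposing symmetry (q_j = q for all j) turns Σ_{j≠i} q_j into 4q, so 231 = 6q and q = 38.5.

38.5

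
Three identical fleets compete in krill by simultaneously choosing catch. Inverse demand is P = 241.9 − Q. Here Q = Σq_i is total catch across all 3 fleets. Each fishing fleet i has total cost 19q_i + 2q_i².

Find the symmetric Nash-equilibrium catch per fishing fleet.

A representative fishing fleet's profit is π_i = q_i(241.9 − Q) − 19q_i − 2q_i², with Q = q_i + Σ_{j≠i} q_j.
First-order condition: 222.9 − 6q_i − Σ_{j≠i} q_j = 0.
With identical fishing fleets, set every q_j = q: then 222.9 − 6q − 2q = 0, i.e. q = 222.9/8 = 27.8625.

27.8625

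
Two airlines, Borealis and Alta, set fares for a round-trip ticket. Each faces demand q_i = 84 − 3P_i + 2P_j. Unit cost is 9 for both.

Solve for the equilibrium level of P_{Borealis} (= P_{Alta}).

Borealis's profit: π = (P_{Borealis} − 9)(84 − 3P_{Borealis} + 2P_{Alta}).
∂π/∂P_{Borealis} = 111 − 6P_{Borealis} + 2P_{Alta} = 0 ⇒ P_{Borealis} = 18.5 + (1/3)P_{Alta}.
The game is symmetric, so in equilibrium P_{Alta} = P_{Borealis}: the reaction function gives (2/3)P_{Borealis} = 18.5, hence P_{Borealis} = 27.75.

27.75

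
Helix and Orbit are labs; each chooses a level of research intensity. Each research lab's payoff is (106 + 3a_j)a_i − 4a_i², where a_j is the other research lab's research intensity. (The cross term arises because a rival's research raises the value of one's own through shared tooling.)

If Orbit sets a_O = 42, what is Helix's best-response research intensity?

29

Helix's payoff is (106 + 3a_O)a_H − 4a_H².
∂π/∂a_H = 106 + 3a_O − 8a_H = 0, so a_H = 13.25 + 0.375a_O.
At a_O = 42: a_H = 13.25 + 0.375·42 = 29.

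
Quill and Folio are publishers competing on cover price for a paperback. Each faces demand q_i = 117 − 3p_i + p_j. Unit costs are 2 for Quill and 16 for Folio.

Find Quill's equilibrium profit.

1699.32

Quill's profit: π = (p_{Quill} − 2)(117 − 3p_{Quill} + p_{Folio}).
∂π/∂p_{Quill} = 123 − 6p_{Quill} + p_{Folio} = 0 ⇒ p_{Quill} = 20.5 + (1/6)p_{Folio}.
Similarly p_{Folio} = 27.5 + (1/6)p_{Quill}.
Solving the two reaction functions simultaneously: (1 − (1/6)(1/6))p_{Quill} = 20.5 + (1/6)·27.5, so (35/36)p_{Quill} = 301/12 and p_{Quill} = 25.8.
Then p_{Folio} = 27.5 + (1/6)·25.8 = 31.8.
q_{Quill} = 117 − 3·25.8 + 31.8 = 71.4.
Profit = (25.8 − 2)·71.4 = 1699.32.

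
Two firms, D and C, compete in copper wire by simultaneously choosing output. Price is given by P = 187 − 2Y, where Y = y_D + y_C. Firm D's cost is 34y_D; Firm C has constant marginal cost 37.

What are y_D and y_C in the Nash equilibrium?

26, 24.5

Firm D's profit: π = y_D(187 − 2(y_D + y_C)) − 34y_D.
∂π/∂y_D = 153 − 4y_D − 2y_C = 0, so y_D = 38.25 − 0.5y_C.
By the same steps for C: y_C = 37.5 − 0.5y_D.
Plugging y_C into D's best response: y_D = 38.25 − 0.5(37.5 − 0.5y_D) ⇒ 0.75y_D = 19.5, so y_D = 26.
Then y_C = 37.5 − 0.5·26 = 24.5.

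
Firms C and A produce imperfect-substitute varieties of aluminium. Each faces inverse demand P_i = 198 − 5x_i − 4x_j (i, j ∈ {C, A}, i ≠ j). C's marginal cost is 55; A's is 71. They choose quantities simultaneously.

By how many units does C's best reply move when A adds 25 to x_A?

Firm C's profit: π = x_C(198 − 5x_C − 4x_A) − 55x_C.
∂π/∂x_C = 143 − 10x_C − 4x_A = 0 ⇒ x_C = 14.3 − 0.4x_A.
The reaction-function slope is −0.4, so a 25-unit rise in x_A moves x_C by −0.4 × 25 = −10. C's best response falls — the actions are strategic substitutes.

-10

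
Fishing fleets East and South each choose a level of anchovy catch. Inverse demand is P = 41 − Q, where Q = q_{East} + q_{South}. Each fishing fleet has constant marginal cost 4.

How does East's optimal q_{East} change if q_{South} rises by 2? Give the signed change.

-1

Fishing fleet East's profit: π = q_{East}(41 − (q_{East} + q_{South})) − 4q_{East}.
∂π/∂q_{East} = 37 − 2q_{East} − q_{South} = 0, so q_{East} = 18.5 − 0.5q_{South}.
The reaction-function slope is −0.5, so a 2-unit rise in q_{South} moves q_{East} by −0.5 × 2 = −1. East's best response falls — the actions are strategic substitutes.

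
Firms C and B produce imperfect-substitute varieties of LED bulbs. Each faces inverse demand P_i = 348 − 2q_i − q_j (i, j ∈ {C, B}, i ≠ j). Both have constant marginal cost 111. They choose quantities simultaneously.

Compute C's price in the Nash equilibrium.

Firm C's profit: π = q_C(348 − 2q_C − q_B) − 111q_C.
∂π/∂q_C = 237 − 4q_C − q_B = 0 ⇒ q_C = 59.25 − 0.25q_B.
By symmetry q_B = q_C; substituting into the reaction function, 1.25q_C = 59.25 and q_C = 47.4.
P_C = 348 − 2·47.4 − 47.4 = 205.8.

205.8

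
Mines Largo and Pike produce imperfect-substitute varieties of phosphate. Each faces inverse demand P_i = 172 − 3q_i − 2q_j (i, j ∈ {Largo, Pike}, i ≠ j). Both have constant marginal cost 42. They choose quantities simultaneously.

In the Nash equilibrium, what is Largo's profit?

792.1875

Mine Largo's profit: π = q_{Largo}(172 − 3q_{Largo} − 2q_{Pike}) − 42q_{Largo}.
∂π/∂q_{Largo} = 130 − 6q_{Largo} − 2q_{Pike} = 0 ⇒ q_{Largo} = 65/3 − (1/3)q_{Pike}.
Setting q_{Largo} = q_{Pike} in the reaction function: q_{Largo} = 65/3 − (1/3)q_{Largo}, so q_{Largo} = (65/3) / (4/3) = 16.25.
P_{Largo} = 172 − 3·16.25 − 2·16.25 = 90.75.
Profit = (90.75 − 42)·16.25 = 792.1875.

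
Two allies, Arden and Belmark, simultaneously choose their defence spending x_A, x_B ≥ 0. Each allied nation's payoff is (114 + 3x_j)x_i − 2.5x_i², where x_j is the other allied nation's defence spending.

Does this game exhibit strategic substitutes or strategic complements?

Arden's payoff is (114 + 3x_B)x_A − 2.5x_A².
∂π/∂x_A = 114 + 3x_B − 5x_A = 0, so x_A = 22.8 + 0.6x_B.
The best-response slope dx_A/dx_B = 0.6 > 0: the reaction function is upward-sloping, so the choices are strategic complements.

strategic complements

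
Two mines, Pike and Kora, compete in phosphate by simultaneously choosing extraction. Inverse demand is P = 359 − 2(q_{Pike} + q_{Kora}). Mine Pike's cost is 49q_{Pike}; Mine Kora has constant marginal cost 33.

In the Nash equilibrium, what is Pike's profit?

4802

Mine Pike's profit: π = q_{Pike}(359 − 2(q_{Pike} + q_{Kora})) − 49q_{Pike}.
∂π/∂q_{Pike} = 310 − 4q_{Pike} − 2q_{Kora} = 0, so q_{Pike} = 77.5 − 0.5q_{Kora}.
By the same steps for Kora: q_{Kora} = 81.5 − 0.5q_{Pike}.
Plugging q_{Kora} into Pike's best response: q_{Pike} = 77.5 − 0.5(81.5 − 0.5q_{Pike}) ⇒ 0.75q_{Pike} = 36.75, so q_{Pike} = 49.
Then q_{Kora} = 81.5 − 0.5·49 = 57.
Price P = 359 − 2·106 = 147.
Pike's profit: (147 − 49)·49 = 4802.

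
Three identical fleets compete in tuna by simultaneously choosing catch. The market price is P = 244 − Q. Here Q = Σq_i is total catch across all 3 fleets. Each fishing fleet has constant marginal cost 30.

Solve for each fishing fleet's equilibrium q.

A representative fishing fleet's profit is π_i = q_i(244 − Q) − 30q_i, with Q = q_i + Σ_{j≠i} q_j.
First-order condition: 214 − 2q_i − Σ_{j≠i} q_j = 0.
In a symmetric equilibrium every fishing fleet chooses the same q, so Σ_{j≠i} q_j = 2q. The condition becomes 214 − 4q = 0, giving q = 214/4 = 53.5.

53.5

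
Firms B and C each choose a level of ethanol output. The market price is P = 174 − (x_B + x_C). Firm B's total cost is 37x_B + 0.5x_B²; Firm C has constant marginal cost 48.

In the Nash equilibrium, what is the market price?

96.2

Firm B's profit: π = x_B(174 − (x_B + x_C)) − 37x_B − 0.5x_B².
∂π/∂x_B = 137 − 3x_B − x_C = 0, so x_B = 137/3 − (1/3)x_C.
For C: ∂π/∂x_C = 126 − 2x_C − x_B = 0 ⇒ x_C = 63 − 0.5x_B.
Substituting the second reaction function into the first: x_B = 137/3 − (1/3)(63 − 0.5x_B), which gives (5/6)x_B = 74/3 ⇒ x_B = 29.6.
Then x_C = 63 − 0.5·29.6 = 48.2.
Equilibrium price: P = 174 − 77.8 = 96.2.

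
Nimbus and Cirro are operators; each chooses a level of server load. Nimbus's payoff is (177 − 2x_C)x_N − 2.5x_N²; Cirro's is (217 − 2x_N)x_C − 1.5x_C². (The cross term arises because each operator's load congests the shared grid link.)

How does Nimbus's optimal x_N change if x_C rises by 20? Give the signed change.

Expanding Nimbus's payoff: 177x_N − 2x_Cx_N − 2.5x_N².
∂π/∂x_N = 177 − 2x_C − 5x_N = 0, so x_N = 35.4 − 0.4x_C.
The reaction-function slope is −0.4, so a 20-unit rise in x_C moves x_N by −0.4 × 20 = −8. Nimbus's best response falls — the actions are strategic substitutes.

-8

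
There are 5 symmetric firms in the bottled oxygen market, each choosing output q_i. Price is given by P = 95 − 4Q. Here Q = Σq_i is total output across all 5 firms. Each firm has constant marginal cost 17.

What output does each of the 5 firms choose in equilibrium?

A representative firm's profit is π_i = q_i(95 − 4Q) − 17q_i, with Q = q_i + Σ_{j≠i} q_j.
First-order condition: 78 − 8q_i − 4Σ_{j≠i} q_j = 0.
Imposing symmetry (q_j = q for all j) turns Σ_{j≠i} q_j into 4q, so 78 = 24q and q = 3.25.

3.25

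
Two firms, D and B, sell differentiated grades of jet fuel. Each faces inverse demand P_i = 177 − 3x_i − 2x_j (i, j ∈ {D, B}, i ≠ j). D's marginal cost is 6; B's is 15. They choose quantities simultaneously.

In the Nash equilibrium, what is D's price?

Firm D's profit: π = x_D(177 − 3x_D − 2x_B) − 6x_D.
∂π/∂x_D = 171 − 6x_D − 2x_B = 0 ⇒ x_D = 28.5 − (1/3)x_B.
Similarly x_B = 27 − (1/3)x_D.
Plugging x_B into D's best response: x_D = 28.5 − (1/3)(27 − (1/3)x_D) ⇒ (8/9)x_D = 19.5, so x_D = 21.9375.
Then x_B = 27 − (1/3)·21.9375 = 19.6875.
P_D = 177 − 3·21.9375 − 2·19.6875 = 71.8125.

71.8125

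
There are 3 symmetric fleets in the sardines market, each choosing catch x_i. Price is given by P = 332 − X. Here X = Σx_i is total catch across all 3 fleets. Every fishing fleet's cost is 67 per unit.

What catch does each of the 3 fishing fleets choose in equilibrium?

A representative fishing fleet's profit is π_i = x_i(332 − X) − 67x_i, with X = x_i + Σ_{j≠i} x_j.
First-order condition: 265 − 2x_i − Σ_{j≠i} x_j = 0.
With identical fishing fleets, set every x_j = x: then 265 − 2x − 2x = 0, i.e. x = 265/4 = 66.25.

66.25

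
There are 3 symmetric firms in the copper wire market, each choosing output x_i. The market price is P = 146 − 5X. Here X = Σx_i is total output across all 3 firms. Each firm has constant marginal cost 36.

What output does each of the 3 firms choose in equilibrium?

A representative firm's profit is π_i = x_i(146 − 5X) − 36x_i, with X = x_i + Σ_{j≠i} x_j.
First-order condition: 110 − 10x_i − 5Σ_{j≠i} x_j = 0.
Imposing symmetry (x_j = x for all j) turns Σ_{j≠i} x_j into 2x, so 110 = 20x and x = 5.5.

5.5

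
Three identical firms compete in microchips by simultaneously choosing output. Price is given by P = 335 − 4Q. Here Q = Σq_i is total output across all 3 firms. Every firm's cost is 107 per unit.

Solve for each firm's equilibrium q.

14.25

A representative firm's profit is π_i = q_i(335 − 4Q) − 107q_i, with Q = q_i + Σ_{j≠i} q_j.
First-order condition: 228 − 8q_i − 4Σ_{j≠i} q_j = 0.
Imposing symmetry (q_j = q for all j) turns Σ_{j≠i} q_j into 2q, so 228 = 16q and q = 14.25.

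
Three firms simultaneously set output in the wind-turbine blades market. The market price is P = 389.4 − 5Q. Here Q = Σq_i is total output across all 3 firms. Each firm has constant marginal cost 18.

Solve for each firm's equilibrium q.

18.57

A representative firm's profit is π_i = q_i(389.4 − 5Q) − 18q_i, with Q = q_i + Σ_{j≠i} q_j.
First-order condition: 371.4 − 10q_i − 5Σ_{j≠i} q_j = 0.
Imposing symmetry (q_j = q for all j) turns Σ_{j≠i} q_j into 2q, so 371.4 = 20q and q = 18.57.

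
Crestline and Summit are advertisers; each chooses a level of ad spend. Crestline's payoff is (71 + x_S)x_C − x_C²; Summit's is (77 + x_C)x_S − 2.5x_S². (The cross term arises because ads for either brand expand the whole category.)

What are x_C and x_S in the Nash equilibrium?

Expanding Crestline's payoff: 71x_C + x_Sx_C − x_C².
∂π/∂x_C = 71 + x_S − 2x_C = 0, so x_C = 35.5 + 0.5x_S.
Likewise for Summit: x_S = 15.4 + 0.2x_C.
Solving the two reaction functions simultaneously: (1 − (0.5)(0.2))x_C = 35.5 + 0.5·15.4, so 0.9x_C = 43.2 and x_C = 48.
Then x_S = 15.4 + 0.2·48 = 25.

48, 25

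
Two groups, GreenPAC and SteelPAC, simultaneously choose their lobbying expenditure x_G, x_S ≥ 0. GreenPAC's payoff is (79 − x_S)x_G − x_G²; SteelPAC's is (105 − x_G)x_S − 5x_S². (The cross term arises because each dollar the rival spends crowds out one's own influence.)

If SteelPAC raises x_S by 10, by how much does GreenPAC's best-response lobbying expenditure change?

-5

Expanding GreenPAC's payoff: 79x_G − x_Sx_G − x_G².
∂π/∂x_G = 79 − x_S − 2x_G = 0, so x_G = 39.5 − 0.5x_S.
The reaction-function slope is −0.5, so a 10-unit rise in x_S moves x_G by −0.5 × 10 = −5. GreenPAC's best response falls — the actions are strategic substitutes.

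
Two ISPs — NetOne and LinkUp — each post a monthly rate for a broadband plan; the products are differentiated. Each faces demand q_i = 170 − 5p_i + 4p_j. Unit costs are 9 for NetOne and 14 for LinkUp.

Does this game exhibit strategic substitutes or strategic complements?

strategic complements

NetOne's profit: π = (p_{NetOne} − 9)(170 − 5p_{NetOne} + 4p_{LinkUp}).
∂π/∂p_{NetOne} = 215 − 10p_{NetOne} + 4p_{LinkUp} = 0 ⇒ p_{NetOne} = 21.5 + 0.4p_{LinkUp}.
The best-response slope dp_{NetOne}/dp_{LinkUp} = 0.4 > 0: the reaction function is upward-sloping, so the choices are strategic complements.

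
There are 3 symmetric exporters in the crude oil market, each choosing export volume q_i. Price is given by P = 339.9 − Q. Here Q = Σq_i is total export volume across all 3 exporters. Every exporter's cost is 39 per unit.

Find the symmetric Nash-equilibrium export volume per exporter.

75.225

A representative exporter's profit is π_i = q_i(339.9 − Q) − 39q_i, with Q = q_i + Σ_{j≠i} q_j.
First-order condition: 300.9 − 2q_i − Σ_{j≠i} q_j = 0.
Imposing symmetry (q_j = q for all j) turns Σ_{j≠i} q_j into 2q, so 300.9 = 4q and q = 75.225.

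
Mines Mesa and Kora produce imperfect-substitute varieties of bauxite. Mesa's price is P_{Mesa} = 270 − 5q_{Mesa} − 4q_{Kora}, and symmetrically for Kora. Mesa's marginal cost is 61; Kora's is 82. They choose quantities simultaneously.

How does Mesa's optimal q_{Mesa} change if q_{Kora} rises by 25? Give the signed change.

-10

Mine Mesa's profit: π = q_{Mesa}(270 − 5q_{Mesa} − 4q_{Kora}) − 61q_{Mesa}.
∂π/∂q_{Mesa} = 209 − 10q_{Mesa} − 4q_{Kora} = 0 ⇒ q_{Mesa} = 20.9 − 0.4q_{Kora}.
The reaction-function slope is −0.4, so a 25-unit rise in q_{Kora} moves q_{Mesa} by −0.4 × 25 = −10. Mesa's best response falls — the actions are strategic substitutes.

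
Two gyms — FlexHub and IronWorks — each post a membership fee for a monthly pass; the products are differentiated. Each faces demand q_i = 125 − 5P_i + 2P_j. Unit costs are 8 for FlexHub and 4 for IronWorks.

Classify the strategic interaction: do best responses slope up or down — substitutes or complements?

strategic complements

FlexHub's profit: π = (P_{FlexHub} − 8)(125 − 5P_{FlexHub} + 2P_{IronWorks}).
∂π/∂P_{FlexHub} = 165 − 10P_{FlexHub} + 2P_{IronWorks} = 0 ⇒ P_{FlexHub} = 16.5 + 0.2P_{IronWorks}.
The best-response slope dP_{FlexHub}/dP_{IronWorks} = 0.2 > 0: the reaction function is upward-sloping, so the choices are strategic complements.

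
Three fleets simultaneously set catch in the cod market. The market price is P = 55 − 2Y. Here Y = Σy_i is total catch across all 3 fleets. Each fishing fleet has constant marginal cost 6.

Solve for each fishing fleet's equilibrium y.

A representative fishing fleet's profit is π_i = y_i(55 − 2Y) − 6y_i, with Y = y_i + Σ_{j≠i} y_j.
First-order condition: 49 − 4y_i − 2Σ_{j≠i} y_j = 0.
With identical fishing fleets, set every y_j = y: then 49 − 4y − 4y = 0, i.e. y = 49/8 = 6.125.

6.125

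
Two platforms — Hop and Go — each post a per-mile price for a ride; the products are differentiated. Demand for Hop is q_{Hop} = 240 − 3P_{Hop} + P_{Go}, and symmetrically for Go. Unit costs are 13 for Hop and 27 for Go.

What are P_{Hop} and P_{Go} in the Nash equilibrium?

Hop's profit: π = (P_{Hop} − 13)(240 − 3P_{Hop} + P_{Go}).
∂π/∂P_{Hop} = 279 − 6P_{Hop} + P_{Go} = 0 ⇒ P_{Hop} = 46.5 + (1/6)P_{Go}.
Similarly P_{Go} = 53.5 + (1/6)P_{Hop}.
Substituting the second reaction function into the first: P_{Hop} = 46.5 + (1/6)(53.5 + (1/6)P_{Hop}), which gives (35/36)P_{Hop} = 665/12 ⇒ P_{Hop} = 57.
Then P_{Go} = 53.5 + (1/6)·57 = 63.

57, 63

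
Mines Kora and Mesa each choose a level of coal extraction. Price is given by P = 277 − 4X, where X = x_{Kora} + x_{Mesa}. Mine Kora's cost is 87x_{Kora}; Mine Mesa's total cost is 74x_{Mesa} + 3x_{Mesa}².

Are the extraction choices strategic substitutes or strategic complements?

strategic substitutes

Mine Kora's profit: π = x_{Kora}(277 − 4(x_{Kora} + x_{Mesa})) − 87x_{Kora}.
∂π/∂x_{Kora} = 190 − 8x_{Kora} − 4x_{Mesa} = 0, so x_{Kora} = 23.75 − 0.5x_{Mesa}.
The best-response slope dx_{Kora}/dx_{Mesa} = −0.5 < 0: the reaction function is downward-sloping, so the choices are strategic substitutes.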